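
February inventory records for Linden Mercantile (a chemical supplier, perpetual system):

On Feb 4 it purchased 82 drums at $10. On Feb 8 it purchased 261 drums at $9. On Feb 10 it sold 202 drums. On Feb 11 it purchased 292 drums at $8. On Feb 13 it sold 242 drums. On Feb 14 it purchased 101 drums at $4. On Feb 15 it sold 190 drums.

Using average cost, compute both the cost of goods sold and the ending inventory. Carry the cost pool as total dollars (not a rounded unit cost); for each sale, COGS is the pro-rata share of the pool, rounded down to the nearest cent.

After Feb 4: 82 on hand, pool $820.00 (≈ $10.0000 each)
After Feb 8: 343 on hand, pool $3,169.00 (≈ $9.2391 each)
Feb 10, sell 202: 202/343 × $3,169.00 → $1,866.29
After Feb 11: 433 on hand, pool $3,638.71 (≈ $8.4035 each)
Feb 13, sell 242: 242/433 × $3,638.71 → $2,033.64
After Feb 14: 292 on hand, pool $2,009.07 (≈ $6.8804 each)
Feb 15, sell 190: 190/292 × $2,009.07 → $1,307.27
Total COGS = $1,866.29 + $2,033.64 + $1,307.27 = $5,207.20
Ending inventory (cost pool remaining) = $701.80
Check: goods available $5,909.00 = COGS $5,207.20 + ending $701.80

COGS = $5,207.20; ending inventory = $701.80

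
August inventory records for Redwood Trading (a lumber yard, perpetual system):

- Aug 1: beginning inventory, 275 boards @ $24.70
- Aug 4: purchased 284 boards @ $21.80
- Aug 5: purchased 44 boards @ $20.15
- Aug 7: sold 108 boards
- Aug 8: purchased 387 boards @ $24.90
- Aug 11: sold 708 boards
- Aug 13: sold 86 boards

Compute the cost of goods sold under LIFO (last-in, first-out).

COGS = $21,333.00

Aug 7, 108 sold [LIFO — newest first]: 44 @ $20.15 + 64 @ $21.80 = $2,281.80
Aug 11, 708 sold [LIFO — newest first]: 387 @ $24.90 + 220 @ $21.80 + 101 @ $24.70 = $16,927.00
Aug 13, 86 sold [LIFO — newest first]: 86 @ $24.70 = $2,124.20
Total COGS = $2,281.80 + $16,927.00 + $2,124.20 = $21,333.00
Ending inventory: 88 @ $24.70 = $2,173.60
Check: goods available $23,506.60 = COGS $21,333.00 + ending $2,173.60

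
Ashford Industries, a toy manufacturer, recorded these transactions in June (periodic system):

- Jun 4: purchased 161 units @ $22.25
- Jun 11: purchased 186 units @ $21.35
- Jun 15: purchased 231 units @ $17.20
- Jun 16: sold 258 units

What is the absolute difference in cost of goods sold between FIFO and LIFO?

$1,103.55

FIFO COGS: 161 @ $22.25 + 97 @ $21.35 = $5,653.20
LIFO COGS: 231 @ $17.20 + 27 @ $21.35 = $4,549.65
Difference = |$5,653.20 − $4,549.65| = $1,103.55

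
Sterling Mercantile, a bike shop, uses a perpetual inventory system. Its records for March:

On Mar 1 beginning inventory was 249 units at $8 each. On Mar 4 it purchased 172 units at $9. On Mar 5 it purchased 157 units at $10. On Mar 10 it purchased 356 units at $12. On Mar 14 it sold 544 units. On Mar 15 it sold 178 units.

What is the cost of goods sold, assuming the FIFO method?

COGS = $6,838

Mar 14, 544 sold [FIFO — oldest first]: 249 @ $8 + 172 @ $9 + 123 @ $10 = $4,770
Mar 15, 178 sold [FIFO — oldest first]: 34 @ $10 + 144 @ $12 = $2,068
Total COGS = $4,770 + $2,068 = $6,838
Ending inventory: 212 @ $12 = $2,544
Check: goods available $9,382 = COGS $6,838 + ending $2,544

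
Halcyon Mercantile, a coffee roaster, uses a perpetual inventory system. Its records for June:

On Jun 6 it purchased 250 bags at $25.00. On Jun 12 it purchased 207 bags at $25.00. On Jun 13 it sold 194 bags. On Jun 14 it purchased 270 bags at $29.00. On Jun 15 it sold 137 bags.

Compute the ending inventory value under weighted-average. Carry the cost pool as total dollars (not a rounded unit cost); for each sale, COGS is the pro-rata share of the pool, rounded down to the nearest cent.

After Jun 6: 250 on hand, pool $6,250.00 (≈ $25.0000 each)
After Jun 12: 457 on hand, pool $11,425.00 (≈ $25.0000 each)
Jun 13, sell 194: 194/457 × $11,425.00 → $4,850.00
After Jun 14: 533 on hand, pool $14,405.00 (≈ $27.0263 each)
Jun 15, sell 137: 137/533 × $14,405.00 → $3,702.59
Total COGS = $4,850.00 + $3,702.59 = $8,552.59
Ending inventory (cost pool remaining) = $10,702.41

Ending inventory = $10,702.41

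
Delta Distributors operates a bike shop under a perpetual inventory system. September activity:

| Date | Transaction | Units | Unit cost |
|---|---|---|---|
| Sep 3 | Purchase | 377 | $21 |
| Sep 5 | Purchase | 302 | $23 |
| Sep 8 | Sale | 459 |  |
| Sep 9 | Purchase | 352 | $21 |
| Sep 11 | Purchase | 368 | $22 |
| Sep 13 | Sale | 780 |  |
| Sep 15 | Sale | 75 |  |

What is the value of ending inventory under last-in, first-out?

Sep 8, 459 sold [LIFO — newest first]: 302 @ $23 + 157 @ $21 = $10,243
Sep 13, 780 sold [LIFO — newest first]: 368 @ $22 + 352 @ $21 + 60 @ $21 = $16,748
Sep 15, 75 sold [LIFO — newest first]: 75 @ $21 = $1,575
Total COGS = $10,243 + $16,748 + $1,575 = $28,566
Ending inventory: 85 @ $21 = $1,785

Ending inventory = $1,785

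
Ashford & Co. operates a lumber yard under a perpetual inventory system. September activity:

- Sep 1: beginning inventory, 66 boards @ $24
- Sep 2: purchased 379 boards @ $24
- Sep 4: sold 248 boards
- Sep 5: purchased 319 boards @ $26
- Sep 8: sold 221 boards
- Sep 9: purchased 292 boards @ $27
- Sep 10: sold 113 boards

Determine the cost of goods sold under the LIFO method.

COGS = $14,749

Sep 4, 248 sold [LIFO — newest first]: 248 @ $24 = $5,952
Sep 8, 221 sold [LIFO — newest first]: 221 @ $26 = $5,746
Sep 10, 113 sold [LIFO — newest first]: 113 @ $27 = $3,051
Total COGS = $5,952 + $5,746 + $3,051 = $14,749
Ending inventory: 66 @ $24 + 131 @ $24 + 98 @ $26 + 179 @ $27 = $12,109
Check: goods available $26,858 = COGS $14,749 + ending $12,109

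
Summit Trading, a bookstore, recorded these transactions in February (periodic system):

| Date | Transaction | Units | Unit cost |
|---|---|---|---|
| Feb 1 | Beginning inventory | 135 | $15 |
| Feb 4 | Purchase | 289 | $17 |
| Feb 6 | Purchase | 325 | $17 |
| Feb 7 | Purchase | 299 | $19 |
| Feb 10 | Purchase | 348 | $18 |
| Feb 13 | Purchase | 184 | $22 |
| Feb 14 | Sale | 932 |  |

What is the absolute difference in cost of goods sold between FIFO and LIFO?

$1,770

FIFO COGS: 135 @ $15 + 289 @ $17 + 325 @ $17 + 183 @ $19 = $15,940
LIFO COGS: 184 @ $22 + 348 @ $18 + 299 @ $19 + 101 @ $17 = $17,710
Difference = |$15,940 − $17,710| = $1,770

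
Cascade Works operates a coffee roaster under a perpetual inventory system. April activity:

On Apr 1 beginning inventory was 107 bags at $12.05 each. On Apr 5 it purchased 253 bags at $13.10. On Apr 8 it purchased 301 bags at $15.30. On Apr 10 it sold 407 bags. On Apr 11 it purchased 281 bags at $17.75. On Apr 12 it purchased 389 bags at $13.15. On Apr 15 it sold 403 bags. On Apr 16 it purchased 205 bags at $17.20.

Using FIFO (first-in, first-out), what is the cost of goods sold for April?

Apr 10, 407 sold [FIFO — oldest first]: 107 @ $12.05 + 253 @ $13.10 + 47 @ $15.30 = $5,322.75
Apr 15, 403 sold [FIFO — oldest first]: 254 @ $15.30 + 149 @ $17.75 = $6,530.95
Total COGS = $5,322.75 + $6,530.95 = $11,853.70
Ending inventory: 132 @ $17.75 + 389 @ $13.15 + 205 @ $17.20 = $10,984.35
Check: goods available $22,838.05 = COGS $11,853.70 + ending $10,984.35

COGS = $11,853.70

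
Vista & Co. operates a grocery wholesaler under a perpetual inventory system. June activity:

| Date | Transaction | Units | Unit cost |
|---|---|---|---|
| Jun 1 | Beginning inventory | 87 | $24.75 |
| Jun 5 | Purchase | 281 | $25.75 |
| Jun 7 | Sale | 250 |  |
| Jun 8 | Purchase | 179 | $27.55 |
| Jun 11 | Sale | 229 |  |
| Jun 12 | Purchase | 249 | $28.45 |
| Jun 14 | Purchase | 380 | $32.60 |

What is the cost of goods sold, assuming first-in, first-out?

COGS = $12,447.05

Jun 7, 250 sold [FIFO — oldest first]: 87 @ $24.75 + 163 @ $25.75 = $6,350.50
Jun 11, 229 sold [FIFO — oldest first]: 118 @ $25.75 + 111 @ $27.55 = $6,096.55
Total COGS = $6,350.50 + $6,096.55 = $12,447.05
Ending inventory: 68 @ $27.55 + 249 @ $28.45 + 380 @ $32.60 = $21,345.45
Check: goods available $33,792.50 = COGS $12,447.05 + ending $21,345.45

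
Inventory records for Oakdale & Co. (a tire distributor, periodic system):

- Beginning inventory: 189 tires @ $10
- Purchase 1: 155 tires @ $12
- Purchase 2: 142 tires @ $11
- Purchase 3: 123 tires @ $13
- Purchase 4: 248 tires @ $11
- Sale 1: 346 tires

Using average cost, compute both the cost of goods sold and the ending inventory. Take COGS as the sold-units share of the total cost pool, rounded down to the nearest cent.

COGS = $3,891.59; ending inventory = $5,747.41

Sale 1, sell 346: 346/857 × $9,639.00 → $3,891.59
Ending inventory (cost pool remaining) = $5,747.41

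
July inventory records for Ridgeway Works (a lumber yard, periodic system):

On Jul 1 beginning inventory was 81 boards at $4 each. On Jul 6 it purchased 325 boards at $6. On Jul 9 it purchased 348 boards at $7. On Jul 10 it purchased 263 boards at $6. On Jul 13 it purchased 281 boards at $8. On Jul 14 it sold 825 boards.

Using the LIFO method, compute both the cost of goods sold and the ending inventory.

Jul 14, 825 sold [LIFO — newest first]: 281 @ $8 + 263 @ $6 + 281 @ $7 = $5,793
Ending inventory: 81 @ $4 + 325 @ $6 + 67 @ $7 = $2,743
Check: goods available $8,536 = COGS $5,793 + ending $2,743

COGS = $5,793; ending inventory = $2,743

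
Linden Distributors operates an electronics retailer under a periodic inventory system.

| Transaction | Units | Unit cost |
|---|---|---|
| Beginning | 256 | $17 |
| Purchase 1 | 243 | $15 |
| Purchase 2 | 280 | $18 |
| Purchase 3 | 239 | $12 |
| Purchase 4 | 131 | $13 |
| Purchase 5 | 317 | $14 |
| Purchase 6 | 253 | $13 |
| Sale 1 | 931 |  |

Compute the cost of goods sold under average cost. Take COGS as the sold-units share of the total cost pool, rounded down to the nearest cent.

COGS = $13,721.28

Sale 1, sell 931: 931/1719 × $25,335.00 → $13,721.28
Ending inventory (cost pool remaining) = $11,613.72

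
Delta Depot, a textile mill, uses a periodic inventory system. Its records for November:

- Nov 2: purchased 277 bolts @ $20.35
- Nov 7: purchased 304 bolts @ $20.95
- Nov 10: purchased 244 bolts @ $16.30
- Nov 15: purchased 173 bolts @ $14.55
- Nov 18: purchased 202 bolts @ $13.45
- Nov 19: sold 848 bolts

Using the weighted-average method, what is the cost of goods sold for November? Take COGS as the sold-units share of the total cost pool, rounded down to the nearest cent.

COGS = $14,993.34

Nov 19, sell 848: 848/1200 × $21,217.00 → $14,993.34
Ending inventory (cost pool remaining) = $6,223.66
Check: goods available $21,217.00 = COGS $14,993.34 + ending $6,223.66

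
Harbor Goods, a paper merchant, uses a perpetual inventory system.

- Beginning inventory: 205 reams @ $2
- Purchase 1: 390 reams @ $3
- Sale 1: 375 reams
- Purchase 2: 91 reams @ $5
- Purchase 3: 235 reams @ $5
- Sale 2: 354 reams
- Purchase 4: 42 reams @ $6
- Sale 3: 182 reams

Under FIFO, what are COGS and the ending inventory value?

COGS = $3,160; ending inventory = $302

Sale 1 (375) [FIFO — oldest first]: 205 @ $2 + 170 @ $3 = $920
Sale 2 (354) [FIFO — oldest first]: 220 @ $3 + 91 @ $5 + 43 @ $5 = $1,330
Sale 3 (182) [FIFO — oldest first]: 182 @ $5 = $910
Total COGS = $920 + $1,330 + $910 = $3,160
Ending inventory: 10 @ $5 + 42 @ $6 = $302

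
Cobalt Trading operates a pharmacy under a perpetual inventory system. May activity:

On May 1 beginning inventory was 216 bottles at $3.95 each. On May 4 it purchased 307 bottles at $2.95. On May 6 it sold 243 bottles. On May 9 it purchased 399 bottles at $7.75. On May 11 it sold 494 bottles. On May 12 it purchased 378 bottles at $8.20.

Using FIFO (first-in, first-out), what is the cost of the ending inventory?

May 6, 243 sold [FIFO — oldest first]: 216 @ $3.95 + 27 @ $2.95 = $932.85
May 11, 494 sold [FIFO — oldest first]: 280 @ $2.95 + 214 @ $7.75 = $2,484.50
Total COGS = $932.85 + $2,484.50 = $3,417.35
Ending inventory: 185 @ $7.75 + 378 @ $8.20 = $4,533.35

Ending inventory = $4,533.35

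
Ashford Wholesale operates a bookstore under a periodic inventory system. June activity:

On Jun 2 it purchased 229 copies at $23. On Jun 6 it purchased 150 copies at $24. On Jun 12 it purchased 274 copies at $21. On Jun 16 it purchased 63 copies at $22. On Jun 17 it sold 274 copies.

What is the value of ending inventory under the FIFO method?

Jun 17, 274 sold [FIFO — oldest first]: 229 @ $23 + 45 @ $24 = $6,347
Ending inventory: 105 @ $24 + 274 @ $21 + 63 @ $22 = $9,660

Ending inventory = $9,660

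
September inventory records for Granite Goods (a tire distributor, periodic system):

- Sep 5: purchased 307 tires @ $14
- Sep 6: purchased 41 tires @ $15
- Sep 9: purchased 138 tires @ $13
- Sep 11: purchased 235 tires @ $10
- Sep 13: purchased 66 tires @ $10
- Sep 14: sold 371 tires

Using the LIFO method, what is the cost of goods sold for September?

Sep 14, 371 sold [LIFO — newest first]: 66 @ $10 + 235 @ $10 + 70 @ $13 = $3,920
Ending inventory: 307 @ $14 + 41 @ $15 + 68 @ $13 = $5,797

COGS = $3,920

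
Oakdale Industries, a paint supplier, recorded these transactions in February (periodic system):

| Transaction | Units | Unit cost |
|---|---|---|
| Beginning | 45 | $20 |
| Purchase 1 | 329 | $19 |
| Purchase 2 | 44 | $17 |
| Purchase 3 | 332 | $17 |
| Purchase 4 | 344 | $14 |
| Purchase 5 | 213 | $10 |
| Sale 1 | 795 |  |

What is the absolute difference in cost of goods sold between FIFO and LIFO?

FIFO COGS: 45 @ $20 + 329 @ $19 + 44 @ $17 + 332 @ $17 + 45 @ $14 = $14,173
LIFO COGS: 213 @ $10 + 344 @ $14 + 238 @ $17 = $10,992
Difference = |$14,173 − $10,992| = $3,181

$3,181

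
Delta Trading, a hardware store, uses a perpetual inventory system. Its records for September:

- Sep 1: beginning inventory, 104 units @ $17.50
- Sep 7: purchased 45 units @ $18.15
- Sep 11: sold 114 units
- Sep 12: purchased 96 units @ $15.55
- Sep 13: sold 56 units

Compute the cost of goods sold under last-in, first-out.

Sep 11, 114 sold [LIFO — newest first]: 45 @ $18.15 + 69 @ $17.50 = $2,024.25
Sep 13, 56 sold [LIFO — newest first]: 56 @ $15.55 = $870.80
Total COGS = $2,024.25 + $870.80 = $2,895.05
Ending inventory: 35 @ $17.50 + 40 @ $15.55 = $1,234.50
Check: goods available $4,129.55 = COGS $2,895.05 + ending $1,234.50

COGS = $2,895.05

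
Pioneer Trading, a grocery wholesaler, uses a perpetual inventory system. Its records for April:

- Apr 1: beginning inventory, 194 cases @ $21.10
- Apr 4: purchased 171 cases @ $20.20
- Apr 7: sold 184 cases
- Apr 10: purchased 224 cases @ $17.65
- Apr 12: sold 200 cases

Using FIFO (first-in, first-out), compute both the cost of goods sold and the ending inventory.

Apr 7, 184 sold [FIFO — oldest first]: 184 @ $21.10 = $3,882.40
Apr 12, 200 sold [FIFO — oldest first]: 10 @ $21.10 + 171 @ $20.20 + 19 @ $17.65 = $4,000.55
Total COGS = $3,882.40 + $4,000.55 = $7,882.95
Ending inventory: 205 @ $17.65 = $3,618.25

COGS = $7,882.95; ending inventory = $3,618.25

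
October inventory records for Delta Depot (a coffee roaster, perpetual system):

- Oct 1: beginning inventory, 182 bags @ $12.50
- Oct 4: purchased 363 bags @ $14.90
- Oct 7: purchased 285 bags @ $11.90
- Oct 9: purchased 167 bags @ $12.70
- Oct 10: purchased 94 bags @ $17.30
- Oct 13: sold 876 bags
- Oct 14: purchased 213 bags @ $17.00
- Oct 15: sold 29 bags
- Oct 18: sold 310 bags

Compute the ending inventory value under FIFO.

Ending inventory = $1,513.00

Oct 13, 876 sold [FIFO — oldest first]: 182 @ $12.50 + 363 @ $14.90 + 285 @ $11.90 + 46 @ $12.70 = $11,659.40
Oct 15, 29 sold [FIFO — oldest first]: 29 @ $12.70 = $368.30
Oct 18, 310 sold [FIFO — oldest first]: 92 @ $12.70 + 94 @ $17.30 + 124 @ $17.00 = $4,902.60
Total COGS = $11,659.40 + $368.30 + $4,902.60 = $16,930.30
Ending inventory: 89 @ $17.00 = $1,513.00
Check: goods available $18,443.30 = COGS $16,930.30 + ending $1,513.00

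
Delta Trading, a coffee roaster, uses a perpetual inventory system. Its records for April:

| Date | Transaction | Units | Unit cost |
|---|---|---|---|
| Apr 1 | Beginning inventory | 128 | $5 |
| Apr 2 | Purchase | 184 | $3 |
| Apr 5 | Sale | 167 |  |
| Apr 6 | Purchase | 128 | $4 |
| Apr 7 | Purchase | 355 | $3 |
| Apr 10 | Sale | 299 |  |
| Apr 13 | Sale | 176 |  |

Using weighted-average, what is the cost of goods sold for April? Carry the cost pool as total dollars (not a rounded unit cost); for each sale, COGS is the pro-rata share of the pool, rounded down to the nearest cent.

COGS = $2,249.82

After Apr 1: 128 on hand, pool $640.00 (≈ $5.0000 each)
After Apr 2: 312 on hand, pool $1,192.00 (≈ $3.8205 each)
Apr 5, sell 167: 167/312 × $1,192.00 → $638.02
After Apr 6: 273 on hand, pool $1,065.98 (≈ $3.9047 each)
After Apr 7: 628 on hand, pool $2,130.98 (≈ $3.3933 each)
Apr 10, sell 299: 299/628 × $2,130.98 → $1,014.59
Apr 13, sell 176: 176/329 × $1,116.39 → $597.21
Total COGS = $638.02 + $1,014.59 + $597.21 = $2,249.82
Ending inventory (cost pool remaining) = $519.18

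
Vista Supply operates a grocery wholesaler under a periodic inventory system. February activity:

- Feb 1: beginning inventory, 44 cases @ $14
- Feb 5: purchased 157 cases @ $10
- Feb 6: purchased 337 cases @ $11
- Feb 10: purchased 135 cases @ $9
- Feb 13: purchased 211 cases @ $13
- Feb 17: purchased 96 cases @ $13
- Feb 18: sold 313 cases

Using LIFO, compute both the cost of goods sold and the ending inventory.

Feb 18, 313 sold [LIFO — newest first]: 96 @ $13 + 211 @ $13 + 6 @ $9 = $4,045
Ending inventory: 44 @ $14 + 157 @ $10 + 337 @ $11 + 129 @ $9 = $7,054

COGS = $4,045; ending inventory = $7,054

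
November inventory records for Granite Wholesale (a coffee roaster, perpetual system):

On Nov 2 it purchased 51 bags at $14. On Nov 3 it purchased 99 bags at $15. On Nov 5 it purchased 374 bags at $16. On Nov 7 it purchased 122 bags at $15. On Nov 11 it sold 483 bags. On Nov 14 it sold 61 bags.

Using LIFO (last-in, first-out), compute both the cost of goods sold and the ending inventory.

COGS = $8,534; ending inventory = $1,479

Nov 11, 483 sold [LIFO — newest first]: 122 @ $15 + 361 @ $16 = $7,606
Nov 14, 61 sold [LIFO — newest first]: 13 @ $16 + 48 @ $15 = $928
Total COGS = $7,606 + $928 = $8,534
Ending inventory: 51 @ $14 + 51 @ $15 = $1,479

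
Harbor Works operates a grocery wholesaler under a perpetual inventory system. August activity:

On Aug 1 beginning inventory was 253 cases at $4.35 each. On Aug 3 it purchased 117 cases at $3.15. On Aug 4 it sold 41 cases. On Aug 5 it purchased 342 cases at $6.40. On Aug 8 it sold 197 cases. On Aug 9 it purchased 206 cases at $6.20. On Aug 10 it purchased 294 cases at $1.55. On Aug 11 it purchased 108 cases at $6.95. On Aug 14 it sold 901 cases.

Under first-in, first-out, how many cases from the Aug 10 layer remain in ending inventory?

73

Aug 4, 41 sold [FIFO — oldest first]: 41 @ $4.35 = $178.35
Aug 8, 197 sold [FIFO — oldest first]: 197 @ $4.35 = $856.95
Aug 14, 901 sold [FIFO — oldest first]: 15 @ $4.35 + 117 @ $3.15 + 342 @ $6.40 + 206 @ $6.20 + 221 @ $1.55 = $4,242.35
Total COGS = $178.35 + $856.95 + $4,242.35 = $5,277.65
Ending inventory: 73 @ $1.55 + 108 @ $6.95 = $863.75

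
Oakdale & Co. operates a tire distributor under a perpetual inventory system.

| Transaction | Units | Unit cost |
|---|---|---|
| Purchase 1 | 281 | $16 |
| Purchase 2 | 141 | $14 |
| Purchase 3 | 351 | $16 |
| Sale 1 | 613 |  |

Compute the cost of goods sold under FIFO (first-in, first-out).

COGS = $9,526

Sale 1 (613) [FIFO — oldest first]: 281 @ $16 + 141 @ $14 + 191 @ $16 = $9,526
Ending inventory: 160 @ $16 = $2,560
Check: goods available $12,086 = COGS $9,526 + ending $2,560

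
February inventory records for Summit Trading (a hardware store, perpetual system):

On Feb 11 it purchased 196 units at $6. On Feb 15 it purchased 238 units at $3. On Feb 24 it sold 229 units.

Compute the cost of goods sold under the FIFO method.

Feb 24, 229 sold [FIFO — oldest first]: 196 @ $6 + 33 @ $3 = $1,275
Ending inventory: 205 @ $3 = $615

COGS = $1,275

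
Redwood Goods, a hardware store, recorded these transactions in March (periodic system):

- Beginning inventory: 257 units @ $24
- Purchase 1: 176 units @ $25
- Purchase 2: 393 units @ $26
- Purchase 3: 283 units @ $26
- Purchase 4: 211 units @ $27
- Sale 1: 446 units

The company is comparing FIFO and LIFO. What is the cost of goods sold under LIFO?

COGS = $11,807

FIFO COGS: 257 @ $24 + 176 @ $25 + 13 @ $26 = $10,906
LIFO COGS: 211 @ $27 + 235 @ $26 = $11,807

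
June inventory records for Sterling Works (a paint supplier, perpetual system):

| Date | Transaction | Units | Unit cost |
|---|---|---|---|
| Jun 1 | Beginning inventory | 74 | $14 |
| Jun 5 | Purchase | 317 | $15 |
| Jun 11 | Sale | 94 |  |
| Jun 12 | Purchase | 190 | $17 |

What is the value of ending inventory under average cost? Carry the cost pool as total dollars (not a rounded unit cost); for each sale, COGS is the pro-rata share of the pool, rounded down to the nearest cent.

After Jun 1: 74 on hand, pool $1,036.00 (≈ $14.0000 each)
After Jun 5: 391 on hand, pool $5,791.00 (≈ $14.8107 each)
Jun 11, sell 94: 94/391 × $5,791.00 → $1,392.20
After Jun 12: 487 on hand, pool $7,628.80 (≈ $15.6649 each)
Ending inventory (cost pool remaining) = $7,628.80

Ending inventory = $7,628.80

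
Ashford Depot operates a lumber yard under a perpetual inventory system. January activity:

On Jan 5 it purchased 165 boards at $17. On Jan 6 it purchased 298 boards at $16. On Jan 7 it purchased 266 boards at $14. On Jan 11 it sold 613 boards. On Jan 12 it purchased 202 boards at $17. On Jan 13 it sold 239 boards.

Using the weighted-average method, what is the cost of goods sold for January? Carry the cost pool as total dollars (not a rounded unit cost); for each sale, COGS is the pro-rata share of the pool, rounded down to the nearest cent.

After Jan 5: 165 on hand, pool $2,805.00 (≈ $17.0000 each)
After Jan 6: 463 on hand, pool $7,573.00 (≈ $16.3564 each)
After Jan 7: 729 on hand, pool $11,297.00 (≈ $15.4966 each)
Jan 11, sell 613: 613/729 × $11,297.00 → $9,499.39
After Jan 12: 318 on hand, pool $5,231.61 (≈ $16.4516 each)
Jan 13, sell 239: 239/318 × $5,231.61 → $3,931.93
Total COGS = $9,499.39 + $3,931.93 = $13,431.32
Ending inventory (cost pool remaining) = $1,299.68

COGS = $13,431.32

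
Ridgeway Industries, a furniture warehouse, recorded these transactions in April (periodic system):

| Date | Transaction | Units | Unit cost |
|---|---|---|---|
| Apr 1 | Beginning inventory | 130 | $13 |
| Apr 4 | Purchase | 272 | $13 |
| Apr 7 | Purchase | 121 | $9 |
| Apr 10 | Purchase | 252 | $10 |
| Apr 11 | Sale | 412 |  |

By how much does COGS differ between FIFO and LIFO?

$1,200

FIFO COGS: 130 @ $13 + 272 @ $13 + 10 @ $9 = $5,316
LIFO COGS: 252 @ $10 + 121 @ $9 + 39 @ $13 = $4,116
Difference = |$5,316 − $4,116| = $1,200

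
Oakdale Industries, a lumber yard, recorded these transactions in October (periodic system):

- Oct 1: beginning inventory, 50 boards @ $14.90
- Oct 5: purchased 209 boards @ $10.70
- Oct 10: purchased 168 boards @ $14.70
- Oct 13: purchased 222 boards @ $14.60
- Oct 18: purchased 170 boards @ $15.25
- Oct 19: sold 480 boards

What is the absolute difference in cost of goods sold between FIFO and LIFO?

$902.60

FIFO COGS: 50 @ $14.90 + 209 @ $10.70 + 168 @ $14.70 + 53 @ $14.60 = $6,224.70
LIFO COGS: 170 @ $15.25 + 222 @ $14.60 + 88 @ $14.70 = $7,127.30
Difference = |$6,224.70 − $7,127.30| = $902.60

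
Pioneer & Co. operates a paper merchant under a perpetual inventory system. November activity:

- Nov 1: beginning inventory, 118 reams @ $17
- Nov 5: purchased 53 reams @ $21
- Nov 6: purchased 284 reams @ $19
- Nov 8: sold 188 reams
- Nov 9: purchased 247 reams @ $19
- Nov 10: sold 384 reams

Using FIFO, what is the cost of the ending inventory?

Ending inventory = $2,470

Nov 8, 188 sold [FIFO — oldest first]: 118 @ $17 + 53 @ $21 + 17 @ $19 = $3,442
Nov 10, 384 sold [FIFO — oldest first]: 267 @ $19 + 117 @ $19 = $7,296
Total COGS = $3,442 + $7,296 = $10,738
Ending inventory: 130 @ $19 = $2,470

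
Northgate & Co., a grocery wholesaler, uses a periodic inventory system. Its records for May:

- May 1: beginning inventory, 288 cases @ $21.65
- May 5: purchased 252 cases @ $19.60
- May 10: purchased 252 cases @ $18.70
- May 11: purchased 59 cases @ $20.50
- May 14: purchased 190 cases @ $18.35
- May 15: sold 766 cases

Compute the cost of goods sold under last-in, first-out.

May 15, 766 sold [LIFO — newest first]: 190 @ $18.35 + 59 @ $20.50 + 252 @ $18.70 + 252 @ $19.60 + 13 @ $21.65 = $14,629.05
Ending inventory: 275 @ $21.65 = $5,953.75

COGS = $14,629.05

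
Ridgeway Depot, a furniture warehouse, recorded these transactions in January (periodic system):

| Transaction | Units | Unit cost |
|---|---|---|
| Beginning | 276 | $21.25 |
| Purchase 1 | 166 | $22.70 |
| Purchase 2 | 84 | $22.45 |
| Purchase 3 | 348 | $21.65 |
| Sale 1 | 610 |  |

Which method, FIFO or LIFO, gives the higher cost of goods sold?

FIFO COGS: 276 @ $21.25 + 166 @ $22.70 + 84 @ $22.45 + 84 @ $21.65 = $13,337.60
LIFO COGS: 348 @ $21.65 + 84 @ $22.45 + 166 @ $22.70 + 12 @ $21.25 = $13,443.20

LIFO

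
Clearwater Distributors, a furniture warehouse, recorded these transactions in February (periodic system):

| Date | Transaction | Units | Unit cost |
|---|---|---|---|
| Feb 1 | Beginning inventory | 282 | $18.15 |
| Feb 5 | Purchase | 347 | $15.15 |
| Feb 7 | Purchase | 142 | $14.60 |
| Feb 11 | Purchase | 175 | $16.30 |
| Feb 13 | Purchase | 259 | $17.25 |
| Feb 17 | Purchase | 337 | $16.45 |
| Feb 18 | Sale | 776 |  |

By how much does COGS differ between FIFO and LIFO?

FIFO COGS: 282 @ $18.15 + 347 @ $15.15 + 142 @ $14.60 + 5 @ $16.30 = $12,530.05
LIFO COGS: 337 @ $16.45 + 259 @ $17.25 + 175 @ $16.30 + 5 @ $14.60 = $12,936.90
Difference = |$12,530.05 − $12,936.90| = $406.85

$406.85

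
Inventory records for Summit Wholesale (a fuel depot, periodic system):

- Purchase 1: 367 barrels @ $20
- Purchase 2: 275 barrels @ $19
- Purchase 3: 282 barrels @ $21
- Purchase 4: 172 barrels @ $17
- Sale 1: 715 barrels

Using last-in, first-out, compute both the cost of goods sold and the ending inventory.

Sale 1 (715) [LIFO — newest first]: 172 @ $17 + 282 @ $21 + 261 @ $19 = $13,805
Ending inventory: 367 @ $20 + 14 @ $19 = $7,606

COGS = $13,805; ending inventory = $7,606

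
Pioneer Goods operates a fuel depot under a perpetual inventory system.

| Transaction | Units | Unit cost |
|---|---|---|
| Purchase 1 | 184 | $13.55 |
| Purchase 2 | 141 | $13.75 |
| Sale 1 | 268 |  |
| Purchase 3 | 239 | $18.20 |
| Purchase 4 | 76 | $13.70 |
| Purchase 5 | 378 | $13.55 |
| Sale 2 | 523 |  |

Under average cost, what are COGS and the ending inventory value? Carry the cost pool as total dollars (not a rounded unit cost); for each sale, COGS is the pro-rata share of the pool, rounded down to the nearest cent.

COGS = $11,527.68; ending inventory = $3,417.17

After Purchase 1: 184 on hand, pool $2,493.20 (≈ $13.5500 each)
After Purchase 2: 325 on hand, pool $4,431.95 (≈ $13.6368 each)
Sale 1, sell 268: 268/325 × $4,431.95 → $3,654.65
After Purchase 3: 296 on hand, pool $5,127.10 (≈ $17.3213 each)
After Purchase 4: 372 on hand, pool $6,168.30 (≈ $16.5815 each)
After Purchase 5: 750 on hand, pool $11,290.20 (≈ $15.0536 each)
Sale 2, sell 523: 523/750 × $11,290.20 → $7,873.03
Total COGS = $3,654.65 + $7,873.03 = $11,527.68
Ending inventory (cost pool remaining) = $3,417.17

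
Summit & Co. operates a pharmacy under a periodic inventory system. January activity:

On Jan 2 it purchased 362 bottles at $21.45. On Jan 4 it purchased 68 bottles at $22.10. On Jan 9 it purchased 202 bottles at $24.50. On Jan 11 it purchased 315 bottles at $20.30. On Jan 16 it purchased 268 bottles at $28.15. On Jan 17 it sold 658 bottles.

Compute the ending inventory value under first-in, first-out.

Jan 17, 658 sold [FIFO — oldest first]: 362 @ $21.45 + 68 @ $22.10 + 202 @ $24.50 + 26 @ $20.30 = $14,744.50
Ending inventory: 289 @ $20.30 + 268 @ $28.15 = $13,410.90
Check: goods available $28,155.40 = COGS $14,744.50 + ending $13,410.90

Ending inventory = $13,410.90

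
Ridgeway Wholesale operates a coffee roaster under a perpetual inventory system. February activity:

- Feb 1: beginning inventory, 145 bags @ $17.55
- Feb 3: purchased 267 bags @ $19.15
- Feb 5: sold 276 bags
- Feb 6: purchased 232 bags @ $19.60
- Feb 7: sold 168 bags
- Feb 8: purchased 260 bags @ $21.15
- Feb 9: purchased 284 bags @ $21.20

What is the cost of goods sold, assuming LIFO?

Feb 5, 276 sold [LIFO — newest first]: 267 @ $19.15 + 9 @ $17.55 = $5,271.00
Feb 7, 168 sold [LIFO — newest first]: 168 @ $19.60 = $3,292.80
Total COGS = $5,271.00 + $3,292.80 = $8,563.80
Ending inventory: 136 @ $17.55 + 64 @ $19.60 + 260 @ $21.15 + 284 @ $21.20 = $15,161.00

COGS = $8,563.80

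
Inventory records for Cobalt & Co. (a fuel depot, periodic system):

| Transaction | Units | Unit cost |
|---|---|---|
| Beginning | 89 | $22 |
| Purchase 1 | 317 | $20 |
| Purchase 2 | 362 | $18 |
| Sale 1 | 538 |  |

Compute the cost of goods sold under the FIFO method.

COGS = $10,674

Sale 1 (538) [FIFO — oldest first]: 89 @ $22 + 317 @ $20 + 132 @ $18 = $10,674
Ending inventory: 230 @ $18 = $4,140
Check: goods available $14,814 = COGS $10,674 + ending $4,140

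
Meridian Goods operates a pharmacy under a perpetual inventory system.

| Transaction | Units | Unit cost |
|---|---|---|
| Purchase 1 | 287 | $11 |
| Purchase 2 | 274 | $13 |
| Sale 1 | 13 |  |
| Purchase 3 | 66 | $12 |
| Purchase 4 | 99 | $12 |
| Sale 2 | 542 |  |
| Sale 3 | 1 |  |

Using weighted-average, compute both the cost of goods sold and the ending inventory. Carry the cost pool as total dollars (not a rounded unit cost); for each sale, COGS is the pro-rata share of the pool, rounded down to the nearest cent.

After Purchase 1: 287 on hand, pool $3,157.00 (≈ $11.0000 each)
After Purchase 2: 561 on hand, pool $6,719.00 (≈ $11.9768 each)
Sale 1, sell 13: 13/561 × $6,719.00 → $155.69
After Purchase 3: 614 on hand, pool $7,355.31 (≈ $11.9793 each)
After Purchase 4: 713 on hand, pool $8,543.31 (≈ $11.9822 each)
Sale 2, sell 542: 542/713 × $8,543.31 → $6,494.35
Sale 3, sell 1: 1/171 × $2,048.96 → $11.98
Total COGS = $155.69 + $6,494.35 + $11.98 = $6,662.02
Ending inventory (cost pool remaining) = $2,036.98

COGS = $6,662.02; ending inventory = $2,036.98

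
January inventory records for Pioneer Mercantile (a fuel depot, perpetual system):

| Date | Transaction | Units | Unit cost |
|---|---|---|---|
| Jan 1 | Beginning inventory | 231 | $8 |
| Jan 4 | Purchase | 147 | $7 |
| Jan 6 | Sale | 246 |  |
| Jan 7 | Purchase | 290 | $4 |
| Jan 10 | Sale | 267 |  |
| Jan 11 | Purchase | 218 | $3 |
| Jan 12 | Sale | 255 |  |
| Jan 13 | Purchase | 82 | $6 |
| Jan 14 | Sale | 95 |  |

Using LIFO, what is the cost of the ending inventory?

Jan 6, 246 sold [LIFO — newest first]: 147 @ $7 + 99 @ $8 = $1,821
Jan 10, 267 sold [LIFO — newest first]: 267 @ $4 = $1,068
Jan 12, 255 sold [LIFO — newest first]: 218 @ $3 + 23 @ $4 + 14 @ $8 = $858
Jan 14, 95 sold [LIFO — newest first]: 82 @ $6 + 13 @ $8 = $596
Total COGS = $1,821 + $1,068 + $858 + $596 = $4,343
Ending inventory: 105 @ $8 = $840

Ending inventory = $840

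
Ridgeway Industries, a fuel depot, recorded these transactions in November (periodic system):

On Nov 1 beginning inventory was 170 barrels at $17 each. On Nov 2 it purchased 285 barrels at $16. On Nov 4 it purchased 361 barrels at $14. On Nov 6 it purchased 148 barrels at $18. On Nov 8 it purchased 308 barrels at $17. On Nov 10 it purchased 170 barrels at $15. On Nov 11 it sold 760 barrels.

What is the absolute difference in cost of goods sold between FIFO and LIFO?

FIFO COGS: 170 @ $17 + 285 @ $16 + 305 @ $14 = $11,720
LIFO COGS: 170 @ $15 + 308 @ $17 + 148 @ $18 + 134 @ $14 = $12,326
Difference = |$11,720 − $12,326| = $606

$606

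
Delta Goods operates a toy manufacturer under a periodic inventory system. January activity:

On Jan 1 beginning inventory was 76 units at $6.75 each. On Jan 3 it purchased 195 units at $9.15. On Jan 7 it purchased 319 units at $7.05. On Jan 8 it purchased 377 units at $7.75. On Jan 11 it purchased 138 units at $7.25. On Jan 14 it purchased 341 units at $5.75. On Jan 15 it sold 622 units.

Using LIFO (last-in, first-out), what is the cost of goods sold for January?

Jan 15, 622 sold [LIFO — newest first]: 341 @ $5.75 + 138 @ $7.25 + 143 @ $7.75 = $4,069.50
Ending inventory: 76 @ $6.75 + 195 @ $9.15 + 319 @ $7.05 + 234 @ $7.75 = $6,359.70

COGS = $4,069.50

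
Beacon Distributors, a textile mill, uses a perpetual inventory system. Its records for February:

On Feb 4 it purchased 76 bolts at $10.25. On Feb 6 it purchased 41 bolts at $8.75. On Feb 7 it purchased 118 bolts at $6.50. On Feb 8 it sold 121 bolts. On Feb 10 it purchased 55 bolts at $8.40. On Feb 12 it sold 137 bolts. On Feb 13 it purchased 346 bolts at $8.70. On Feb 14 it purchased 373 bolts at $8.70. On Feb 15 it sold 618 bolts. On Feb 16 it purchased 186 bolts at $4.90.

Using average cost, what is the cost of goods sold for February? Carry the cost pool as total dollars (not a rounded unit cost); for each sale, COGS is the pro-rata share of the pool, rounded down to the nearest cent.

COGS = $7,467.77

After Feb 4: 76 on hand, pool $779.00 (≈ $10.2500 each)
After Feb 6: 117 on hand, pool $1,137.75 (≈ $9.7244 each)
After Feb 7: 235 on hand, pool $1,904.75 (≈ $8.1053 each)
Feb 8, sell 121: 121/235 × $1,904.75 → $980.74
After Feb 10: 169 on hand, pool $1,386.01 (≈ $8.2012 each)
Feb 12, sell 137: 137/169 × $1,386.01 → $1,123.57
After Feb 13: 378 on hand, pool $3,272.64 (≈ $8.6578 each)
After Feb 14: 751 on hand, pool $6,517.74 (≈ $8.6787 each)
Feb 15, sell 618: 618/751 × $6,517.74 → $5,363.46
After Feb 16: 319 on hand, pool $2,065.68 (≈ $6.4755 each)
Total COGS = $980.74 + $1,123.57 + $5,363.46 = $7,467.77
Ending inventory (cost pool remaining) = $2,065.68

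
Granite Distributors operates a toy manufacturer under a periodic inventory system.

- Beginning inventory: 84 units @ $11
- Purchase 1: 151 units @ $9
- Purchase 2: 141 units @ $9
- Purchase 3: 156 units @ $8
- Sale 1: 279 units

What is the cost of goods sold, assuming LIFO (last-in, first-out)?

COGS = $2,355

Sale 1 (279) [LIFO — newest first]: 156 @ $8 + 123 @ $9 = $2,355
Ending inventory: 84 @ $11 + 151 @ $9 + 18 @ $9 = $2,445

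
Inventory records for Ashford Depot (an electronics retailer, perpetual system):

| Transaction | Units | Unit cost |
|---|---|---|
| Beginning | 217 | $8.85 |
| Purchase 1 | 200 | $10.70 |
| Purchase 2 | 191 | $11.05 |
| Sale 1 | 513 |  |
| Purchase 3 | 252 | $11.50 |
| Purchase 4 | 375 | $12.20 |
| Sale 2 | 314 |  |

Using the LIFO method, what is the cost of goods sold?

Sale 1 (513) [LIFO — newest first]: 191 @ $11.05 + 200 @ $10.70 + 122 @ $8.85 = $5,330.25
Sale 2 (314) [LIFO — newest first]: 314 @ $12.20 = $3,830.80
Total COGS = $5,330.25 + $3,830.80 = $9,161.05
Ending inventory: 95 @ $8.85 + 252 @ $11.50 + 61 @ $12.20 = $4,482.95
Check: goods available $13,644.00 = COGS $9,161.05 + ending $4,482.95

COGS = $9,161.05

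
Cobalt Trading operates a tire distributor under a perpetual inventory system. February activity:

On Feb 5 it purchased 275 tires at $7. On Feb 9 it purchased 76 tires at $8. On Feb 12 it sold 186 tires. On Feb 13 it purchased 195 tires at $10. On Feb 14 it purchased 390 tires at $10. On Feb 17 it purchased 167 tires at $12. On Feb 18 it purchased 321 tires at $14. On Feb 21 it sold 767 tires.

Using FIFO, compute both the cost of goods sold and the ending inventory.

COGS = $8,587; ending inventory = $6,294

Feb 12, 186 sold [FIFO — oldest first]: 186 @ $7 = $1,302
Feb 21, 767 sold [FIFO — oldest first]: 89 @ $7 + 76 @ $8 + 195 @ $10 + 390 @ $10 + 17 @ $12 = $7,285
Total COGS = $1,302 + $7,285 = $8,587
Ending inventory: 150 @ $12 + 321 @ $14 = $6,294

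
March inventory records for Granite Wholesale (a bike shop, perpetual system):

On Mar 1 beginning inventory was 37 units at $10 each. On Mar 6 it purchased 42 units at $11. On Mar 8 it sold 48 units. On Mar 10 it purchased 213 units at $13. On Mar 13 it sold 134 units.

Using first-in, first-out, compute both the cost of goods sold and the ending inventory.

Mar 8, 48 sold [FIFO — oldest first]: 37 @ $10 + 11 @ $11 = $491
Mar 13, 134 sold [FIFO — oldest first]: 31 @ $11 + 103 @ $13 = $1,680
Total COGS = $491 + $1,680 = $2,171
Ending inventory: 110 @ $13 = $1,430

COGS = $2,171; ending inventory = $1,430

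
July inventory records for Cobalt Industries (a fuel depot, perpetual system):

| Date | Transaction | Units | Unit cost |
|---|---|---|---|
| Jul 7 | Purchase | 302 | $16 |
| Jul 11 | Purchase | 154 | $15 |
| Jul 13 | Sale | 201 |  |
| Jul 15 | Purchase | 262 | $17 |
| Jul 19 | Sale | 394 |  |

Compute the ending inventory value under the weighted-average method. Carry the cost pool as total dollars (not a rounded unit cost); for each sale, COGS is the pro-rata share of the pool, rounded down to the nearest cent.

Ending inventory = $2,009.85

After Jul 7: 302 on hand, pool $4,832.00 (≈ $16.0000 each)
After Jul 11: 456 on hand, pool $7,142.00 (≈ $15.6623 each)
Jul 13, sell 201: 201/456 × $7,142.00 → $3,148.11
After Jul 15: 517 on hand, pool $8,447.89 (≈ $16.3402 each)
Jul 19, sell 394: 394/517 × $8,447.89 → $6,438.04
Total COGS = $3,148.11 + $6,438.04 = $9,586.15
Ending inventory (cost pool remaining) = $2,009.85
Check: goods available $11,596.00 = COGS $9,586.15 + ending $2,009.85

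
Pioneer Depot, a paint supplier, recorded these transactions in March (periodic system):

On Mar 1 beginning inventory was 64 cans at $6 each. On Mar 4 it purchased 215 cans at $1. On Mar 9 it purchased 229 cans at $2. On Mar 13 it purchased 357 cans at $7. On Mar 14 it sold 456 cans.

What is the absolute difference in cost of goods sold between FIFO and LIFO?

FIFO COGS: 64 @ $6 + 215 @ $1 + 177 @ $2 = $953
LIFO COGS: 357 @ $7 + 99 @ $2 = $2,697
Difference = |$953 − $2,697| = $1,744

$1,744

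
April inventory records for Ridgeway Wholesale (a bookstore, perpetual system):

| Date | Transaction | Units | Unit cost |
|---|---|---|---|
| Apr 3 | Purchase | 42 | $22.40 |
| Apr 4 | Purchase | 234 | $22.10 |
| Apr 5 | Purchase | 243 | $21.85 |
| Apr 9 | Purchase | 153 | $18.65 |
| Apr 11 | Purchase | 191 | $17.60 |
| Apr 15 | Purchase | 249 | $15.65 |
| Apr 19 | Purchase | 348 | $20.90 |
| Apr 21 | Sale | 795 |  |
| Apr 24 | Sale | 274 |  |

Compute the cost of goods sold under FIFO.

Apr 21, 795 sold [FIFO — oldest first]: 42 @ $22.40 + 234 @ $22.10 + 243 @ $21.85 + 153 @ $18.65 + 123 @ $17.60 = $16,440.00
Apr 24, 274 sold [FIFO — oldest first]: 68 @ $17.60 + 206 @ $15.65 = $4,420.70
Total COGS = $16,440.00 + $4,420.70 = $20,860.70
Ending inventory: 43 @ $15.65 + 348 @ $20.90 = $7,946.15

COGS = $20,860.70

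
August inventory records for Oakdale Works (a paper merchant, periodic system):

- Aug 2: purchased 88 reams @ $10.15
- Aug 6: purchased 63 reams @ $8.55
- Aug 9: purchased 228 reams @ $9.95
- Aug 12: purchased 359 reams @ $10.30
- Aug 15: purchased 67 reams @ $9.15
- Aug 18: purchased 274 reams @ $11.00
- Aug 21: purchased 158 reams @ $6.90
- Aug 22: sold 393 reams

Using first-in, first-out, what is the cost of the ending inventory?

Ending inventory = $8,270.75

Aug 22, 393 sold [FIFO — oldest first]: 88 @ $10.15 + 63 @ $8.55 + 228 @ $9.95 + 14 @ $10.30 = $3,844.65
Ending inventory: 345 @ $10.30 + 67 @ $9.15 + 274 @ $11.00 + 158 @ $6.90 = $8,270.75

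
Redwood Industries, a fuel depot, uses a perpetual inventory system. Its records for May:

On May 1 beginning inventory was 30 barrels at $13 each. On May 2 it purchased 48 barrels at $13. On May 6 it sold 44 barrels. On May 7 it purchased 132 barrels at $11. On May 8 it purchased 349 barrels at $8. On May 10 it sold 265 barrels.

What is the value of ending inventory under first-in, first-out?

Ending inventory = $2,000

May 6, 44 sold [FIFO — oldest first]: 30 @ $13 + 14 @ $13 = $572
May 10, 265 sold [FIFO — oldest first]: 34 @ $13 + 132 @ $11 + 99 @ $8 = $2,686
Total COGS = $572 + $2,686 = $3,258
Ending inventory: 250 @ $8 = $2,000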